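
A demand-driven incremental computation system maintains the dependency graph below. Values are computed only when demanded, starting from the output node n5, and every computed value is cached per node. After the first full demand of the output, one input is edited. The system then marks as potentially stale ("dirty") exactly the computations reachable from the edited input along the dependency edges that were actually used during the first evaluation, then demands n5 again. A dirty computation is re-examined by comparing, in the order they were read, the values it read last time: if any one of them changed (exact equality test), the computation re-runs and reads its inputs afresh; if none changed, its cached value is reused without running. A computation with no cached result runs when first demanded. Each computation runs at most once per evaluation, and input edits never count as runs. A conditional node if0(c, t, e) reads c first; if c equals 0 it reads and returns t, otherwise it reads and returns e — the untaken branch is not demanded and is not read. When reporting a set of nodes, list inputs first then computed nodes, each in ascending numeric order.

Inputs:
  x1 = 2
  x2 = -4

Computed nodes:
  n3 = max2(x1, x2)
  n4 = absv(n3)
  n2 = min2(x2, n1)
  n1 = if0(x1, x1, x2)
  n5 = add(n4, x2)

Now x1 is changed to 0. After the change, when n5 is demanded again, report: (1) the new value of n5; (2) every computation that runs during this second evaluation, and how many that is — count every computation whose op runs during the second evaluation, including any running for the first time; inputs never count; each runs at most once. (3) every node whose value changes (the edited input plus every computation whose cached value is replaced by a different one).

New value of n5: -4.
Computations that run: n3, n4, n5 — 3 in total.
Values that change: x1, n3, n4, n5.

First evaluation (everything demanded from the output):
  n3 = max2(2, -4) = 2
  n4 = absv(2) = 2
  n5 = add(2, -4) = -2

Propagation after the edit:
  n3: runs — x1 2->0; result 0.
  n4: runs — n3 2->0; result 0.
  n5: runs — n4 2->0; result -4.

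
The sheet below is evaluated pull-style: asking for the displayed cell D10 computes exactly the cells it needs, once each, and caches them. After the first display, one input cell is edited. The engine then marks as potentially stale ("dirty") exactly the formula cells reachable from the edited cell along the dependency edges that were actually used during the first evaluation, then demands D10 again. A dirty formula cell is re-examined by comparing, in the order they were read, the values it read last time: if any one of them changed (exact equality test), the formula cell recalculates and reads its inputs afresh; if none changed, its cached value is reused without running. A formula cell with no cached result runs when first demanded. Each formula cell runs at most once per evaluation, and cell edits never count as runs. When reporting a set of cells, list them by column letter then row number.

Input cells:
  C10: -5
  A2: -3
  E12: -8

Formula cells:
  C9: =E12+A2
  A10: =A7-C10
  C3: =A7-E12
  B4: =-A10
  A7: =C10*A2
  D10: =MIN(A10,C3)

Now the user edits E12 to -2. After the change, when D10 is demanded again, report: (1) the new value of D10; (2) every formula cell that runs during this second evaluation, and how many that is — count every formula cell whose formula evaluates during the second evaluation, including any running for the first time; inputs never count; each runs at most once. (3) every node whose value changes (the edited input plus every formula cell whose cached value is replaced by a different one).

Demanding D10 again yields 17.
2 formula cells run: C3, D10.
The nodes whose values change: C3, D10, E12.

First demand of the output computes:
  A7 = -5 * -3 = 15
  A10 = 15 - -5 = 20
  C3 = 15 - -8 = 23
  D10 = MIN(20, 23) = 20

After the edit, cleaning proceeds:
  C3: a read changed (E12 -8->-2) — executes, giving 17.
  D10: a read changed (C3 23->17) — executes, giving 17.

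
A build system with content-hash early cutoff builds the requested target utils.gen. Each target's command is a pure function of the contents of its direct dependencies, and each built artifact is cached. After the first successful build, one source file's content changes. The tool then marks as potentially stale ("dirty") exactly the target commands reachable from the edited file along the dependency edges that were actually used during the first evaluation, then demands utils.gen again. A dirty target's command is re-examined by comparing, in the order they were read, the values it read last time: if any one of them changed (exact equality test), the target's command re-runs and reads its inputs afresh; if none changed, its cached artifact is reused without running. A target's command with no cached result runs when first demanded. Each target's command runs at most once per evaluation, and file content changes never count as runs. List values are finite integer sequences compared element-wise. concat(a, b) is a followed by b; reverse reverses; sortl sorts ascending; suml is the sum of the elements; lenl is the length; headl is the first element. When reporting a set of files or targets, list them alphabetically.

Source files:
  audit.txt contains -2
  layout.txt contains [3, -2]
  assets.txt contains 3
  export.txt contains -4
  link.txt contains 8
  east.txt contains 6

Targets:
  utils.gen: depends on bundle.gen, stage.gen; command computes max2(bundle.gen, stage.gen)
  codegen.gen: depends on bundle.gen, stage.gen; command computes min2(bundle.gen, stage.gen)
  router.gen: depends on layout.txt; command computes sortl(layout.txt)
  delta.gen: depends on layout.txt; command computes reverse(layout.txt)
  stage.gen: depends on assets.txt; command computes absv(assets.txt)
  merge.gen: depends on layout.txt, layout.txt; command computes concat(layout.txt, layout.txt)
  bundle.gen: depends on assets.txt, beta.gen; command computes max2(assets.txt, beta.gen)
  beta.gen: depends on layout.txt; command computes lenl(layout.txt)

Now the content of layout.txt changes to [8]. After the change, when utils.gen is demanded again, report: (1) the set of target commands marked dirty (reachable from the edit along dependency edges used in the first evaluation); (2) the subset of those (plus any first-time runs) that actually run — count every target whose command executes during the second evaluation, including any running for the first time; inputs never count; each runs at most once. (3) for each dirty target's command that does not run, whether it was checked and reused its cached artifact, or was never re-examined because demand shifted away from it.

First evaluation (everything demanded from the output):
  beta.gen = lenl([3, -2]) = 2
  bundle.gen = max2(3, 2) = 3
  stage.gen = absv(3) = 3
  utils.gen = max2(3, 3) = 3

Propagation after the edit:
  beta.gen: runs — layout.txt [3, -2]->[8]; result 1.
  bundle.gen: runs — beta.gen 2->1; result 3 (same value as before).
  utils.gen: checked — values it read are unchanged (bundle.gen unchanged, stage.gen unchanged); reused cached 3 without running.

Key observation: the change is absorbed at bundle.gen — it re-runs but produces the same value, and the output's value is unchanged.

Marked dirty: beta.gen, bundle.gen, utils.gen.
Target commands that run: beta.gen, bundle.gen — 2 in total.
Checked but reused from cache: utils.gen.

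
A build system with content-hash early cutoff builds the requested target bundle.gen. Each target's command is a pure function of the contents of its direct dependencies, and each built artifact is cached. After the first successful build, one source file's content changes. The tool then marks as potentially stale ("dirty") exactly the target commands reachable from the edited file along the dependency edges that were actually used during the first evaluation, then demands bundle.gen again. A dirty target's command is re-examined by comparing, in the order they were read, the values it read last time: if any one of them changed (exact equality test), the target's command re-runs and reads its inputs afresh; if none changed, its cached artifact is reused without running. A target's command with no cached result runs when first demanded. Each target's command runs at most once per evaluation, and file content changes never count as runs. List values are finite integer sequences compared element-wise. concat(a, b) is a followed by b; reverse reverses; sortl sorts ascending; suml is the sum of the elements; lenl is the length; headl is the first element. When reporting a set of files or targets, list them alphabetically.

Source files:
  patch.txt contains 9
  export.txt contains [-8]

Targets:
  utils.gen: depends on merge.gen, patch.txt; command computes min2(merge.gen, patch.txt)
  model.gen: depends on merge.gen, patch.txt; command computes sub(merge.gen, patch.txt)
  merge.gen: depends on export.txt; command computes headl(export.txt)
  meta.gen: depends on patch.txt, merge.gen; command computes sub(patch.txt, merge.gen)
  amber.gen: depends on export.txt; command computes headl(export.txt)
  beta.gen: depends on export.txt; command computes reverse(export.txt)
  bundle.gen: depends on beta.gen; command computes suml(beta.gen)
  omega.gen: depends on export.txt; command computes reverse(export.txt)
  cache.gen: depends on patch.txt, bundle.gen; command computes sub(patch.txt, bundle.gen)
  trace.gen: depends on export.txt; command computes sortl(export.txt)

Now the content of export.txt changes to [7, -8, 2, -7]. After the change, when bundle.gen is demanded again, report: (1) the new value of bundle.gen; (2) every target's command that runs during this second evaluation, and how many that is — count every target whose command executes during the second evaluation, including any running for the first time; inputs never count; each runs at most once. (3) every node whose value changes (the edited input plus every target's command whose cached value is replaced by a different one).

New value of bundle.gen: -6.
Target commands that run: beta.gen, bundle.gen — 2 in total.
Values that change: beta.gen, bundle.gen, export.txt.

First evaluation (everything demanded from the output):
  beta.gen = reverse([-8]) = [-8]
  bundle.gen = suml([-8]) = -8

Propagation after the edit:
  beta.gen: runs — export.txt [-8]->[7, -8, 2, -7]; result [-7, 2, -8, 7].
  bundle.gen: runs — beta.gen [-8]->[-7, 2, -8, 7]; result -6.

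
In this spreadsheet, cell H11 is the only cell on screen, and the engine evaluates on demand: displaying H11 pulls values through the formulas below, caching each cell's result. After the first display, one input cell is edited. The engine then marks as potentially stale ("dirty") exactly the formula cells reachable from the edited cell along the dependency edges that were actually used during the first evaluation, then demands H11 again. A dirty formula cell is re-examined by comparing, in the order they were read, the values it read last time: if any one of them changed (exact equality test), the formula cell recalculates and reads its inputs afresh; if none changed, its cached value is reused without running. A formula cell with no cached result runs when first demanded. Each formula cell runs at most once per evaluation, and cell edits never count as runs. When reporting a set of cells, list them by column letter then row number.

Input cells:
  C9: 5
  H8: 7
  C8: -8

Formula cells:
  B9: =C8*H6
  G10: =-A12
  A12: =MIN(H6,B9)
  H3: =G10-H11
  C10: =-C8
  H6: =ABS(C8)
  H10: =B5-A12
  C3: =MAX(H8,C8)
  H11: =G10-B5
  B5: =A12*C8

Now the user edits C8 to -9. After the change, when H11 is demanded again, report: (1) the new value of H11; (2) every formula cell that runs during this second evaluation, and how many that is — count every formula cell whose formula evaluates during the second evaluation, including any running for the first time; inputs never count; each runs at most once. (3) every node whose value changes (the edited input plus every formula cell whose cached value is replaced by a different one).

H11 now evaluates to -648.
Run set: A12, B5, B9, G10, H6, H11 (6 run).
Changed values: A12, B5, B9, C8, G10, H6, H11.

Initial pass — values computed on the first demand:
  H6 = ABS(-8) = 8
  B9 = -8 * 8 = -64
  A12 = MIN(8, -64) = -64
  B5 = -64 * -8 = 512
  G10 = -(-64) = 64
  H11 = 64 - 512 = -448

Second demand — change propagation:
  H6: re-runs because C8 -8->-9; new result 9.
  B9: re-runs because C8 -8->-9; H6 8->9; new result -81.
  A12: re-runs because H6 8->9; B9 -64->-81; new result -81.
  B5: re-runs because A12 -64->-81; C8 -8->-9; new result 729.
  G10: re-runs because A12 -64->-81; new result 81.
  H11: re-runs because G10 64->81; B5 512->729; new result -648.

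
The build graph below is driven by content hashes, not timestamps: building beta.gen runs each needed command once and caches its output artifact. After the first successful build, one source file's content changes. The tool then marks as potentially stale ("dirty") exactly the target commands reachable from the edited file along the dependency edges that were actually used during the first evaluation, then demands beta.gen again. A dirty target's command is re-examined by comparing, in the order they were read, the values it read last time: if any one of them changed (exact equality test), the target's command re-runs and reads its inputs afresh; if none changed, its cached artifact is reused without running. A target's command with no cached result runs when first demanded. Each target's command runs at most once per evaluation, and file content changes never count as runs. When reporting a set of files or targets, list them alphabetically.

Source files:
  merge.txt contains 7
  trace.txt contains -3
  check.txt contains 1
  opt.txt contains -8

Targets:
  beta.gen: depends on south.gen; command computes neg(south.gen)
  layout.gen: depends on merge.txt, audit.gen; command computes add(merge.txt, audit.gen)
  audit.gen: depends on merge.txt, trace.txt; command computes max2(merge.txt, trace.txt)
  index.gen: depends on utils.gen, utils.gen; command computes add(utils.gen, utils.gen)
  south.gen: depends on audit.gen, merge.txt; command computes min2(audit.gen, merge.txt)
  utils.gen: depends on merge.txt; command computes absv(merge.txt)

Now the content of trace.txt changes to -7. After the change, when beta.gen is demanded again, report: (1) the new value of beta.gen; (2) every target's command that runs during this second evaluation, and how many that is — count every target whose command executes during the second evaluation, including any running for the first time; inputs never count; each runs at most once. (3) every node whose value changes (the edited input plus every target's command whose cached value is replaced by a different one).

beta.gen now evaluates to -7.
Run set: audit.gen (1 run).
Changed values: trace.txt.
The important point: audit.gen recomputes to an identical value, and the output ends up unchanged.

Initial pass — values computed on the first demand:
  audit.gen = max2(7, -3) = 7
  south.gen = min2(7, 7) = 7
  beta.gen = neg(7) = -7

Second demand — change propagation:
  audit.gen: re-runs because trace.txt -3->-7; new result 7 (unchanged).
  south.gen: re-examined; everything it read last time is the same (audit.gen unchanged, merge.txt unchanged) — cache 7 kept, no run.
  beta.gen: re-examined; everything it read last time is the same (south.gen unchanged) — cache -7 kept, no run.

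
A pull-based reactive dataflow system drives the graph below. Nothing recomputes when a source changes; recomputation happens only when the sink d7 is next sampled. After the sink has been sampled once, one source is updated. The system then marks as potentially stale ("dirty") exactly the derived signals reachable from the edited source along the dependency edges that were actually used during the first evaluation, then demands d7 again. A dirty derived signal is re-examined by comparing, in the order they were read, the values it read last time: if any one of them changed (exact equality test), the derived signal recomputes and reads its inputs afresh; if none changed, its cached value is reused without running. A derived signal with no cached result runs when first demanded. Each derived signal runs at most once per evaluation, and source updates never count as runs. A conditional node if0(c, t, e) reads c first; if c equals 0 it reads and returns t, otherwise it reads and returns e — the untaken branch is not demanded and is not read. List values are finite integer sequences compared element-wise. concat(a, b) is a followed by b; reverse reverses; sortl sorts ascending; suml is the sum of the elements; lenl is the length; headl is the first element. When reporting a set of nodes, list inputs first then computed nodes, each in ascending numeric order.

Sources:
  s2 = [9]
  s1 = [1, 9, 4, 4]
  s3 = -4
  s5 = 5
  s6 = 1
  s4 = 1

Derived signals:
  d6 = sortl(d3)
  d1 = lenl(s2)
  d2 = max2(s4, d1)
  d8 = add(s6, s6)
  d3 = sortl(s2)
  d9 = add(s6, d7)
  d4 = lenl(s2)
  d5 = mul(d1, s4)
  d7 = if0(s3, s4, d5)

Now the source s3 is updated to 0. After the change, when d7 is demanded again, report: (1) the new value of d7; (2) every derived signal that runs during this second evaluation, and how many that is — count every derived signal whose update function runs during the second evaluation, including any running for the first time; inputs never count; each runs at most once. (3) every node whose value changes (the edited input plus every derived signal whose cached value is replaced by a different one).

First evaluation (everything demanded from the output):
  d1 = lenl([9]) = 1
  d5 = mul(1, 1) = 1
  d7 = if0(s3=-4 -> else branch d5) = 1

Propagation after the edit:
  d7: runs — s3 -4->0; result 1 (same value as before).

New value of d7: 1.
Derived signals that run: d7 — 1 in total.
Values that change: s3.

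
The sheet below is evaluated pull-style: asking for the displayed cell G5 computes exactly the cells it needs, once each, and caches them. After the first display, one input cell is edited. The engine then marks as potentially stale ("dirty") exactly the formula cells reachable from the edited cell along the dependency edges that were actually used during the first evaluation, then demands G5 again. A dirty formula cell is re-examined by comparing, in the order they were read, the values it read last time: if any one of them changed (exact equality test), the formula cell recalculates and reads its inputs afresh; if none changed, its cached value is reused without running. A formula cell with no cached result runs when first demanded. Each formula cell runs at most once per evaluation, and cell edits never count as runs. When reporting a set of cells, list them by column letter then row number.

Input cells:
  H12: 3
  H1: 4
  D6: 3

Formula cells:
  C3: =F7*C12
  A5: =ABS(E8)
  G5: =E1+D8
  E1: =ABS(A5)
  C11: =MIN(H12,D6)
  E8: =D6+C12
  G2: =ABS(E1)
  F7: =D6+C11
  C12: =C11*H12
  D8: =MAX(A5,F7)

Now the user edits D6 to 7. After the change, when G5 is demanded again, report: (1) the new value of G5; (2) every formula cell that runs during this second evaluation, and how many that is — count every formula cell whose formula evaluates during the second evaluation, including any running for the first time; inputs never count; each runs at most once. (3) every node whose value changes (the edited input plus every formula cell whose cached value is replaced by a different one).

Demanding G5 again yields 32.
7 formula cells run: A5, C11, D8, E1, E8, F7, G5.
The nodes whose values change: A5, D6, D8, E1, E8, F7, G5.
Note where the cutoff bites: C12 is checked, finds nothing changed, and keeps its cache.

First demand of the output computes:
  C11 = MIN(3, 3) = 3
  C12 = 3 * 3 = 9
  E8 = 3 + 9 = 12
  A5 = ABS(12) = 12
  E1 = ABS(12) = 12
  F7 = 3 + 3 = 6
  D8 = MAX(12, 6) = 12
  G5 = 12 + 12 = 24

After the edit, cleaning proceeds:
  C11: a read changed (D6 3->7) — executes, giving 3 — identical to its old value.
  C12: dirty, but its reads are unchanged (C11 unchanged, H12 unchanged); cached 9 stands.
  E8: a read changed (D6 3->7) — executes, giving 16.
  A5: a read changed (E8 12->16) — executes, giving 16.
  E1: a read changed (A5 12->16) — executes, giving 16.
  F7: a read changed (D6 3->7) — executes, giving 10.
  D8: a read changed (A5 12->16; F7 6->10) — executes, giving 16.
  G5: a read changed (E1 12->16; D8 12->16) — executes, giving 32.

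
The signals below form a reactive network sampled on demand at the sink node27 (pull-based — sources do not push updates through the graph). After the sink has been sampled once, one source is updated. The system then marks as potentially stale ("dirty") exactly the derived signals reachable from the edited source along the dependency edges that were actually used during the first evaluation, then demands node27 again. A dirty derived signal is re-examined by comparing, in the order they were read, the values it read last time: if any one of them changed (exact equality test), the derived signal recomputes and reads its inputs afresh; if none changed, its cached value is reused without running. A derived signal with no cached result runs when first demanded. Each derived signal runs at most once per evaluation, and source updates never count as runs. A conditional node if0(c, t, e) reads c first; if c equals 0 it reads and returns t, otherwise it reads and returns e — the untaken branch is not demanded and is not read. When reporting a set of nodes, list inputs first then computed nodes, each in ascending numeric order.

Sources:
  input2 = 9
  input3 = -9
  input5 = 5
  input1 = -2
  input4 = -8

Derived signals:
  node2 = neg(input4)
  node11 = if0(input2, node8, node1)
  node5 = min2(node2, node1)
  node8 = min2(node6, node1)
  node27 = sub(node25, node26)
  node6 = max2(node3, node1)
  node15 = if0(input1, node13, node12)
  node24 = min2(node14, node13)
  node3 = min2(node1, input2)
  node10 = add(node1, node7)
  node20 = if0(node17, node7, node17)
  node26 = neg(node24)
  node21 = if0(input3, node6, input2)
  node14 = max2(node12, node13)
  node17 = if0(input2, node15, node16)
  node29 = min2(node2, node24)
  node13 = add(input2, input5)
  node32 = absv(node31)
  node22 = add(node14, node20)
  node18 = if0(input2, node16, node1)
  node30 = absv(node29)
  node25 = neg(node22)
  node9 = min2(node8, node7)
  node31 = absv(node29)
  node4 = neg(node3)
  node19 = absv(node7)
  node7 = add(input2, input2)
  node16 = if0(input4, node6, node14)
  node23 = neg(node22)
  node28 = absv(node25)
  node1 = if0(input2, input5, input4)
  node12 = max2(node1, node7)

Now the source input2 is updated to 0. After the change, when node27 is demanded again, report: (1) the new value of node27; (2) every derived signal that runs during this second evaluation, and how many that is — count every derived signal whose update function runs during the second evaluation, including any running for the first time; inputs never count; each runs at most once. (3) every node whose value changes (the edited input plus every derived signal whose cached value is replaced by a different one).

Initial pass — values computed on the first demand:
  node1 = if0(input2=9 -> else branch input4) = -8
  node7 = add(9, 9) = 18
  node12 = max2(-8, 18) = 18
  node13 = add(9, 5) = 14
  node14 = max2(18, 14) = 18
  node16 = if0(input4=-8 -> else branch node14) = 18
  node17 = if0(input2=9 -> else branch node16) = 18
  node20 = if0(node17=18 -> else branch node17) = 18
  node22 = add(18, 18) = 36
  node24 = min2(18, 14) = 14
  node25 = neg(36) = -36
  node26 = neg(14) = -14
  node27 = sub(-36, -14) = -22

Second demand — change propagation:
  node1: re-runs because input2 9->0; new result 5.
  node7: re-runs because input2 9->0; input2 9->0; new result 0.
  node12: re-runs because node1 -8->5; node7 18->0; new result 5.
  node13: re-runs because input2 9->0; new result 5.
  node14: re-runs because node12 18->5; node13 14->5; new result 5.
  node15: newly demanded (no cache) — executes and yields 5.
  node16: dirty yet unreached — the second evaluation never asks for it.
  node17: re-runs because input2 9->0; new result 5.
  node20: re-runs because node17 18->5; node17 18->5; new result 5.
  node22: re-runs because node14 18->5; node20 18->5; new result 10.
  node24: re-runs because node14 18->5; node13 14->5; new result 5.
  node25: re-runs because node22 36->10; new result -10.
  node26: re-runs because node24 14->5; new result -5.
  node27: re-runs because node25 -36->-10; node26 -14->-5; new result -5.

The important point: the flipped condition redirects demand; node16 is left stale, never re-checked.

node27 now evaluates to -5.
Run set: node1, node7, node12, node13, node14, node15, node17, node20, node22, node24, node25, node26, node27 (13 run).
Changed values: input2, node1, node7, node12, node13, node14, node17, node20, node22, node24, node25, node26, node27.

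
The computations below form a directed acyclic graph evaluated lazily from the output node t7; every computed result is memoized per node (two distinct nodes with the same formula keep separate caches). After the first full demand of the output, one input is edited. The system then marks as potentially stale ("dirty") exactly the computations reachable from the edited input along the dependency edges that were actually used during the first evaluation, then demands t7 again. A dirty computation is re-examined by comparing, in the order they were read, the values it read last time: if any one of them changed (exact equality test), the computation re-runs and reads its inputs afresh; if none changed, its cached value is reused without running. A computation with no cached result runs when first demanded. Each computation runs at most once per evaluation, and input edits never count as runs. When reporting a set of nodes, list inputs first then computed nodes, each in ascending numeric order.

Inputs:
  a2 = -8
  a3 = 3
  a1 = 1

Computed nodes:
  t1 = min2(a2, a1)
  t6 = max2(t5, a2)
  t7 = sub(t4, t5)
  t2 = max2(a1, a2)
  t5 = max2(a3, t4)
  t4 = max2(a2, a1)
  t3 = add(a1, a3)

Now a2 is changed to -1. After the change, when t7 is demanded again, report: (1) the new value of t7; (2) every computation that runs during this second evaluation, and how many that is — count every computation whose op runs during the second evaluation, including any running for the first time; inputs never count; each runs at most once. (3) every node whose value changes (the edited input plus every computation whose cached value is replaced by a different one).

First demand of the output computes:
  t4 = max2(-8, 1) = 1
  t5 = max2(3, 1) = 3
  t7 = sub(1, 3) = -2

After the edit, cleaning proceeds:
  t4: a read changed (a2 -8->-1) — executes, giving 1 — identical to its old value.
  t5: dirty, but its reads are unchanged (a3 unchanged, t4 unchanged); cached 3 stands.
  t7: dirty, but its reads are unchanged (t4 unchanged, t5 unchanged); cached -2 stands.

Note the absorption at t4: it re-runs yet its value is the same, leaving the output's value untouched.

Demanding t7 again yields -2.
1 computations run: t4.
The nodes whose values change: a2.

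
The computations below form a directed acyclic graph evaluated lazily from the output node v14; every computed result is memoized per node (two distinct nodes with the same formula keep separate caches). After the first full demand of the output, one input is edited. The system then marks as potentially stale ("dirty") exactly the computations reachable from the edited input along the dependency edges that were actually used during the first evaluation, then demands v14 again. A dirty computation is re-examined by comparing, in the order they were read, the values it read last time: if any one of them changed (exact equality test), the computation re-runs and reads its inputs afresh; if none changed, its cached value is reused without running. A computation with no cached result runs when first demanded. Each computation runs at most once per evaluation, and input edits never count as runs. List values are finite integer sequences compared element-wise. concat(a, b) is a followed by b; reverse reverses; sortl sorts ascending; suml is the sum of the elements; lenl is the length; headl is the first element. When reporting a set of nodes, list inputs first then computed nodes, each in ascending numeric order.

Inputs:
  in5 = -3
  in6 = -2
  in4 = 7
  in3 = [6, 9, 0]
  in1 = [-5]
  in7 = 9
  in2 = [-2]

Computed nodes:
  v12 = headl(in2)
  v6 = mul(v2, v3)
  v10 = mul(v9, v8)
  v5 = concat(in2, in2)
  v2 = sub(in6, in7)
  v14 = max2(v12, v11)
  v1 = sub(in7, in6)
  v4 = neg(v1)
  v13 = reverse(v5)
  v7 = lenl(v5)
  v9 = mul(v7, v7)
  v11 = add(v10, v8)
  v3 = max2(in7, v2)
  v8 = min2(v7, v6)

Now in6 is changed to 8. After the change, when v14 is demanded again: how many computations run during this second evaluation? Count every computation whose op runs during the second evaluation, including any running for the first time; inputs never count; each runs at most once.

First demand of the output computes:
  v2 = sub(-2, 9) = -11
  v3 = max2(9, -11) = 9
  v5 = concat([-2], [-2]) = [-2, -2]
  v6 = mul(-11, 9) = -99
  v7 = lenl([-2, -2]) = 2
  v8 = min2(2, -99) = -99
  v9 = mul(2, 2) = 4
  v10 = mul(4, -99) = -396
  v11 = add(-396, -99) = -495
  v12 = headl([-2]) = -2
  v14 = max2(-2, -495) = -2

After the edit, cleaning proceeds:
  v2: a read changed (in6 -2->8) — executes, giving -1.
  v3: a read changed (v2 -11->-1) — executes, giving 9 — identical to its old value.
  v6: a read changed (v2 -11->-1) — executes, giving -9.
  v8: a read changed (v6 -99->-9) — executes, giving -9.
  v10: a read changed (v8 -99->-9) — executes, giving -36.
  v11: a read changed (v10 -396->-36; v8 -99->-9) — executes, giving -45.
  v14: a read changed (v11 -495->-45) — executes, giving -2 — identical to its old value.

7 computations run: v2, v3, v6, v8, v10, v11, v14.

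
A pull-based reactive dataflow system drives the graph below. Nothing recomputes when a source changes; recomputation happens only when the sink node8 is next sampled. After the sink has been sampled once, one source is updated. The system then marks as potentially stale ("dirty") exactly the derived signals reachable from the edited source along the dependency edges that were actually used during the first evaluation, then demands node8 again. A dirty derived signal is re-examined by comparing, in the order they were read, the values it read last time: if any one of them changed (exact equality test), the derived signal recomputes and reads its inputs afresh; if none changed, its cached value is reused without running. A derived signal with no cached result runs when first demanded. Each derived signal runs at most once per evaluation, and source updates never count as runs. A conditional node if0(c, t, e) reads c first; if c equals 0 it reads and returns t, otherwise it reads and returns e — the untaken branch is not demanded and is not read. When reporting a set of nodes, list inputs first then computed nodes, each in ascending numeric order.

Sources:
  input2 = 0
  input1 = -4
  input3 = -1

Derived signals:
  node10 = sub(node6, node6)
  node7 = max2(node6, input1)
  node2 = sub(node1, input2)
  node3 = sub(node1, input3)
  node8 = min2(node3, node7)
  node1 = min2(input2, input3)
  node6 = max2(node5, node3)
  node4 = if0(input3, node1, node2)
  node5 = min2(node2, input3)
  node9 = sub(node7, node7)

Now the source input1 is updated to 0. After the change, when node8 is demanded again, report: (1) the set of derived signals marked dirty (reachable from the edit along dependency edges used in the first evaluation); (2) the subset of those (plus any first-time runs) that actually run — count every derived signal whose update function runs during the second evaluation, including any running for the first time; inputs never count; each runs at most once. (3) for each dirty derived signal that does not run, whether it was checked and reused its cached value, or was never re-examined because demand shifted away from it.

First evaluation (everything demanded from the output):
  node1 = min2(0, -1) = -1
  node2 = sub(-1, 0) = -1
  node3 = sub(-1, -1) = 0
  node5 = min2(-1, -1) = -1
  node6 = max2(-1, 0) = 0
  node7 = max2(0, -4) = 0
  node8 = min2(0, 0) = 0

Propagation after the edit:
  node7: runs — input1 -4->0; result 0 (same value as before).
  node8: checked — values it read are unchanged (node3 unchanged, node7 unchanged); reused cached 0 without running.

Key observation: the change is absorbed at node7 — it re-runs but produces the same value, and the output's value is unchanged.

Marked dirty: node7, node8.
Derived signals that run: node7 — 1 in total.
Checked but reused from cache: node8.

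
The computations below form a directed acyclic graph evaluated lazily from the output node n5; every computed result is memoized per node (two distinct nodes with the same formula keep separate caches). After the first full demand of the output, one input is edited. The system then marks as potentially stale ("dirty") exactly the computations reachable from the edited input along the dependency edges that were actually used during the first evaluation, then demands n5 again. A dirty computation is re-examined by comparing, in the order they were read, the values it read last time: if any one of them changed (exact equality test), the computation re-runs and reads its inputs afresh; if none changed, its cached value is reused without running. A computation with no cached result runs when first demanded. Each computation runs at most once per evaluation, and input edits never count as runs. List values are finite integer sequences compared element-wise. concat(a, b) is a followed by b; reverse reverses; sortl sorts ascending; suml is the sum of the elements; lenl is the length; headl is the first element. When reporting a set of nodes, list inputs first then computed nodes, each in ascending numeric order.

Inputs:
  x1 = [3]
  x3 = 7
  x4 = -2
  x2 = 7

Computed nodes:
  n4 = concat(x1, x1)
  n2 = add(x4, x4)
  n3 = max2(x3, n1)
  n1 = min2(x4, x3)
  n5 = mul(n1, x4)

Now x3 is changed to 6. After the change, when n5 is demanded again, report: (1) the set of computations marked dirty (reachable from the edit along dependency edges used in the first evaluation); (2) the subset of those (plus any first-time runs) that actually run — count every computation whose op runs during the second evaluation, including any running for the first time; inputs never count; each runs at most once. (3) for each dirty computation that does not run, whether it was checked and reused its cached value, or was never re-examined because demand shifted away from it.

First demand of the output computes:
  n1 = min2(-2, 7) = -2
  n5 = mul(-2, -2) = 4

After the edit, cleaning proceeds:
  n1: a read changed (x3 7->6) — executes, giving -2 — identical to its old value.
  n5: dirty, but its reads are unchanged (n1 unchanged, x4 unchanged); cached 4 stands.

Note the absorption at n1: it re-runs yet its value is the same, leaving the output's value untouched.

The edit dirties: n1, n5.
1 computations run: n1.
Cache hits after checking: n5.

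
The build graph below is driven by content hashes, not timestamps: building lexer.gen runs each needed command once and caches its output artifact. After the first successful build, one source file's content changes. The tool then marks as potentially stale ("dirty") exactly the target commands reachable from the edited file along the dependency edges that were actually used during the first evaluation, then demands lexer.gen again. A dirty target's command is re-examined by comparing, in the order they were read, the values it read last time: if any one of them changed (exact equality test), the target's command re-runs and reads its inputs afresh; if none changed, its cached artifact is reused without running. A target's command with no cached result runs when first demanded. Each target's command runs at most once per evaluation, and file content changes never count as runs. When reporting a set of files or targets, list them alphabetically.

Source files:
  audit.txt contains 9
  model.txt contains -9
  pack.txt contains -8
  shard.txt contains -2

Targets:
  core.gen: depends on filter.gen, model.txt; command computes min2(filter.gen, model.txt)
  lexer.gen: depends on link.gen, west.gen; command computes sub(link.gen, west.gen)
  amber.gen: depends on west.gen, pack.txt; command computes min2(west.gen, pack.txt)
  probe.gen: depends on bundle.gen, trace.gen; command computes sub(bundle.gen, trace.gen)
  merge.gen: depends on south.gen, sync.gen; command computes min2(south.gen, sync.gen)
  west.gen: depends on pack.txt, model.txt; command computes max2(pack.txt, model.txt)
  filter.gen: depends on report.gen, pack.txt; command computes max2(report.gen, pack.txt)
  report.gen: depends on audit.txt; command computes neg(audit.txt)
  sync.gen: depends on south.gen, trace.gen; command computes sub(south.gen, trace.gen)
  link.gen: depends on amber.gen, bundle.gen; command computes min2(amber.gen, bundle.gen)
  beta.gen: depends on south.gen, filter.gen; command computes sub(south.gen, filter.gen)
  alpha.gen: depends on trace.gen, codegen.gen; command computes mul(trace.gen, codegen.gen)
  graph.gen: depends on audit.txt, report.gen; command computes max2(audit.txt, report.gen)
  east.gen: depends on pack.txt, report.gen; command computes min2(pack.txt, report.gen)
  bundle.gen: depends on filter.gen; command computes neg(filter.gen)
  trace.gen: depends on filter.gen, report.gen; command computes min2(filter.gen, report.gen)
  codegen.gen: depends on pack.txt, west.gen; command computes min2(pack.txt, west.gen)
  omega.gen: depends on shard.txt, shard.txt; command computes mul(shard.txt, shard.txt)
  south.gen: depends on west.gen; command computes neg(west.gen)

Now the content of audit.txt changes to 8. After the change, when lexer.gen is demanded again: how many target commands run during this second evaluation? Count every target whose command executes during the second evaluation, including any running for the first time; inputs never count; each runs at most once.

Run set: filter.gen, report.gen (2 run).
The important point: filter.gen recomputes to an identical value, and the output ends up unchanged.

Initial pass — values computed on the first demand:
  report.gen = neg(9) = -9
  filter.gen = max2(-9, -8) = -8
  bundle.gen = neg(-8) = 8
  west.gen = max2(-8, -9) = -8
  amber.gen = min2(-8, -8) = -8
  link.gen = min2(-8, 8) = -8
  lexer.gen = sub(-8, -8) = 0

Second demand — change propagation:
  report.gen: re-runs because audit.txt 9->8; new result -8.
  filter.gen: re-runs because report.gen -9->-8; new result -8 (unchanged).
  bundle.gen: re-examined; everything it read last time is the same (filter.gen unchanged) — cache 8 kept, no run.
  link.gen: re-examined; everything it read last time is the same (amber.gen unchanged, bundle.gen unchanged) — cache -8 kept, no run.
  lexer.gen: re-examined; everything it read last time is the same (link.gen unchanged, west.gen unchanged) — cache 0 kept, no run.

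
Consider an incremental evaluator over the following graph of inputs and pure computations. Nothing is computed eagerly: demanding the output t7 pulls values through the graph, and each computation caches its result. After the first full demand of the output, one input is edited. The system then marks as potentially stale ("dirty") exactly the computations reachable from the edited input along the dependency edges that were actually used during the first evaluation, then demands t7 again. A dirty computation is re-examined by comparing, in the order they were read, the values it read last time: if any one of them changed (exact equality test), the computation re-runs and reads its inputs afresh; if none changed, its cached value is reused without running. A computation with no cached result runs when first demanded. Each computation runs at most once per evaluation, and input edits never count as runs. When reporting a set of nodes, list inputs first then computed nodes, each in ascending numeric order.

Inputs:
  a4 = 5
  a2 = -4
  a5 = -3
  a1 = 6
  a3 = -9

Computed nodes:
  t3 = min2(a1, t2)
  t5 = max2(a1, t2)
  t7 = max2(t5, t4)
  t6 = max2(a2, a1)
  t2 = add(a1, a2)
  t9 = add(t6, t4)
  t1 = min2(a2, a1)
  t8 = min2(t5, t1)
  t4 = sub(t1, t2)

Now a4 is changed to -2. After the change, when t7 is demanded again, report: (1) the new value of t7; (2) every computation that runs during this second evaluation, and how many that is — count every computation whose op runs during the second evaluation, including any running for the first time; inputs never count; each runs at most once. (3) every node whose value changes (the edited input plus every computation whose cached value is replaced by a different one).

Initial pass — values computed on the first demand:
  t1 = min2(-4, 6) = -4
  t2 = add(6, -4) = 2
  t4 = sub(-4, 2) = -6
  t5 = max2(6, 2) = 6
  t7 = max2(6, -6) = 6

Second demand — change propagation:
  no demanded computation ever read a4, so the edit dirties nothing and nothing runs.

The important point: nothing the output needs ever reads a4, so the edit is invisible to it.

t7 now evaluates to 6.
Run set: none (0 run).
Changed values: a4.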